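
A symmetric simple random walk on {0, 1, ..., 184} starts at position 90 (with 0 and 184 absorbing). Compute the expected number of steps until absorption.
E[τ | X_0 = 90] = 8460

Let v_k = E[τ | X_0 = k]. Boundary: v_0 = v_184 = 0. Recurrence: v_k = 1 + (v_{k-1} + v_{k+1})/2 for 1 ≤ k ≤ 183. The particular solution to v_k − (v_{k-1} + v_{k+1})/2 = 1 is v_k = −k^2. Adding homogeneous solution A + B k and matching boundaries gives v_k = k (184 − k). Substituting k = 90: v_90 = 90 · 94 = 8460.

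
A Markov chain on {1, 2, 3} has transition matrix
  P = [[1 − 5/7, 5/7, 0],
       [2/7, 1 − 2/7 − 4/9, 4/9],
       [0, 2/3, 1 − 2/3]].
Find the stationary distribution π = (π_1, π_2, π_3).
π = (6/31, 15/31, 10/31)

This is a birth-death chain on three states, which satisfies detailed balance: π_1 · P_{12} = π_2 · P_{21} and π_2 · P_{23} = π_3 · P_{32}.
From π_1 · 5/7 = π_2 · 2/7: π_2/π_1 = (5/7)/(2/7) = 5/2.
From π_2 · 4/9 = π_3 · 2/3: π_3/π_2 = (4/9)/(2/3) = 2/3.
Take π_1 proportional to 1; then unnormalized π = (1, 5/2, 5/3). Normalize by dividing by the sum 31/6:
  π = (6/31, 15/31, 10/31).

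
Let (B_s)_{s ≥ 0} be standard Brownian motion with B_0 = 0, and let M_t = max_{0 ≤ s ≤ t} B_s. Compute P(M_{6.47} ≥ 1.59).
P(M_{6.47} ≥ 1.59) = 2·P(B_{6.47} ≥ 1.59) = 2(1 − Φ(1.59/√6.47)) ≈ 0.5319

By the reflection principle for Brownian motion, P(M_t ≥ a) = 2 · P(B_t ≥ a) for a ≥ 0. Since B_t ~ N(0, t), P(B_t ≥ 1.59) = 1 − Φ(1.59/√t) = 1 − Φ(1.59/√6.47) = 1 − Φ(0.6251). So
  P(M_{6.47} ≥ 1.59) = 2(1 − Φ(0.6251)) ≈ 0.5319.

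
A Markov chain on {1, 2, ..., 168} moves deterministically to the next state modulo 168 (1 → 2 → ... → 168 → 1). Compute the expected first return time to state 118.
E[T_118 | X_0 = 118] = 168

The chain cycles deterministically, so starting at state 118 it returns in exactly 168 steps. Equivalently, the stationary distribution is uniform π_j = 1/168 for every state j, so by Kac's formula E[T_118] = 1/π_118 = 168.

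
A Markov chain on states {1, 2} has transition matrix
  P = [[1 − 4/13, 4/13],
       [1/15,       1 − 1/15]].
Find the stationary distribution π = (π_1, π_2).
π_1 = 13/73, π_2 = 60/73

Solve πP = π with π_1 + π_2 = 1. From πP = π: π_1 · (1 − 4/13) + π_2 · 1/15 = π_1 ⇒ π_2 · 1/15 = π_1 · 4/13 ⇒ π_2/π_1 = (4/13)/(1/15) = 60/13. Together with π_1 + π_2 = 1:
  π_1 = (1/15)/(4/13 + 1/15) = (1/15)/(73/195) = 13/73,
  π_2 = (4/13)/(4/13 + 1/15) = (4/13)/(73/195) = 60/73.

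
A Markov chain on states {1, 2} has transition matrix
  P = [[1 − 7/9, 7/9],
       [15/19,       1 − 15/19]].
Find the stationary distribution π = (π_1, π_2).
π_1 = 135/268, π_2 = 133/268

Solve πP = π with π_1 + π_2 = 1. From πP = π: π_1 · (1 − 7/9) + π_2 · 15/19 = π_1 ⇒ π_2 · 15/19 = π_1 · 7/9 ⇒ π_2/π_1 = (7/9)/(15/19) = 133/135. Together with π_1 + π_2 = 1:
  π_1 = (15/19)/(7/9 + 15/19) = (15/19)/(268/171) = 135/268,
  π_2 = (7/9)/(7/9 + 15/19) = (7/9)/(268/171) = 133/268.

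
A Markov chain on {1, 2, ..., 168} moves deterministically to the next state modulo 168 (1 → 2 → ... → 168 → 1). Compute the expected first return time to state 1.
E[T_1 | X_0 = 1] = 168

The chain cycles deterministically, so starting at state 1 it returns in exactly 168 steps. Equivalently, the stationary distribution is uniform π_j = 1/168 for every state j, so by Kac's formula E[T_1] = 1/π_1 = 168.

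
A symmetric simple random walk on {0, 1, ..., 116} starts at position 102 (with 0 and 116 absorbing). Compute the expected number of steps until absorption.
E[τ | X_0 = 102] = 1428

Let v_k = E[τ | X_0 = k]. Boundary: v_0 = v_116 = 0. Recurrence: v_k = 1 + (v_{k-1} + v_{k+1})/2 for 1 ≤ k ≤ 115. The particular solution to v_k − (v_{k-1} + v_{k+1})/2 = 1 is v_k = −k^2. Adding homogeneous solution A + B k and matching boundaries gives v_k = k (116 − k). Substituting k = 102: v_102 = 102 · 14 = 1428.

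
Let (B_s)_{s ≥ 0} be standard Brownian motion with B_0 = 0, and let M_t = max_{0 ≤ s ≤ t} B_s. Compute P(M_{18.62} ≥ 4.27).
P(M_{18.62} ≥ 4.27) = 2·P(B_{18.62} ≥ 4.27) = 2(1 − Φ(4.27/√18.62)) ≈ 0.3224

By the reflection principle for Brownian motion, P(M_t ≥ a) = 2 · P(B_t ≥ a) for a ≥ 0. Since B_t ~ N(0, t), P(B_t ≥ 4.27) = 1 − Φ(4.27/√t) = 1 − Φ(4.27/√18.62) = 1 − Φ(0.9896). So
  P(M_{18.62} ≥ 4.27) = 2(1 − Φ(0.9896)) ≈ 0.3224.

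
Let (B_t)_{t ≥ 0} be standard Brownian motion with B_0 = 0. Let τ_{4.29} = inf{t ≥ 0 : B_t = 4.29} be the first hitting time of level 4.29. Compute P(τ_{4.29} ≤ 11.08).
P(τ_{4.29} ≤ 11.08) = 2(1 − Φ(4.29/√11.08)) = 2(1 − Φ(1.2888)) ≈ 0.1975

By the reflection principle for standard BM, P(τ_b ≤ t) = 2 · P(B_t ≥ b). Since B_t ~ N(0, t), P(B_t ≥ 4.29) = 1 − Φ(4.29/√t) = 1 − Φ(4.29/√11.08) = 1 − Φ(1.2888) ≈ 0.09873. Doubling: P(τ_{4.29} ≤ 11.08) ≈ 2 · 0.09873 = 0.19746 ≈ 0.1975.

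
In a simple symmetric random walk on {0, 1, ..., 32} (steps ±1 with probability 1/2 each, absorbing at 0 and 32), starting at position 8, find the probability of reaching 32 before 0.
P(hit 32 before 0) = 8/32 = 1/4

Let u_k = P(hit 32 before 0 | start at k). Then u_0 = 0, u_32 = 1, and u_k = u_{k-1}/2 + u_{k+1}/2 for 1 ≤ k ≤ 31. This harmonic recurrence is solved by u_k = k/32, giving u_8 = 8/32 = 1/4.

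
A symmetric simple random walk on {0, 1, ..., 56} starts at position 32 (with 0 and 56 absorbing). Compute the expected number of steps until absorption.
E[τ | X_0 = 32] = 768

Let v_k = E[τ | X_0 = k]. Boundary: v_0 = v_56 = 0. Recurrence: v_k = 1 + (v_{k-1} + v_{k+1})/2 for 1 ≤ k ≤ 55. The particular solution to v_k − (v_{k-1} + v_{k+1})/2 = 1 is v_k = −k^2. Adding homogeneous solution A + B k and matching boundaries gives v_k = k (56 − k). Substituting k = 32: v_32 = 32 · 24 = 768.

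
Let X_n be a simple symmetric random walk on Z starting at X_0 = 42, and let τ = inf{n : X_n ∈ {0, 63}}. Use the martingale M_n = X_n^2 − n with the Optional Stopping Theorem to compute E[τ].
E[τ] = 882

M_n = X_n^2 − n is a martingale (since E[X_{n+1}^2 | F_n] = X_n^2 + 1). By OST (τ has finite mean in a bounded region), E[M_τ] = E[M_0] = X_0^2 − 0 = 42^2 = 1764. Also E[M_τ] = E[X_τ^2] − E[τ]. The walk exits at 0 or 63, with P(hit 63 first) = 42/63, so E[X_τ^2] = 63^2 · 42/63 + 0 = 2646. Thus E[τ] = E[X_τ^2] − E[M_τ] = 2646 − 1764 = 882 = 42(63 − 42) = 882.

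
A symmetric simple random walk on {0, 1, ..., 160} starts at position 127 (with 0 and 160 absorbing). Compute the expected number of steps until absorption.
E[τ | X_0 = 127] = 4191

Let v_k = E[τ | X_0 = k]. Boundary: v_0 = v_160 = 0. Recurrence: v_k = 1 + (v_{k-1} + v_{k+1})/2 for 1 ≤ k ≤ 159. The particular solution to v_k − (v_{k-1} + v_{k+1})/2 = 1 is v_k = −k^2. Adding homogeneous solution A + B k and matching boundaries gives v_k = k (160 − k). Substituting k = 127: v_127 = 127 · 33 = 4191.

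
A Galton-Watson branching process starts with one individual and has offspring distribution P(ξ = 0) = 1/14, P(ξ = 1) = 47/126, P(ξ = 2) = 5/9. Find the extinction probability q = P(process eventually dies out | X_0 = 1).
q = 9/70

The pgf is f(s) = 1/14 + 47/126·s + 5/9·s². The extinction probability q is the smallest fixed point of f in [0, 1]. Setting s = f(s):
  5/9·s² + (47/126 − 1)·s + 1/14 = 0
  5/9·s² − (1/14 + 5/9)·s + 1/14 = 0
which factors as (s − 1)·(5/9·s − 1/14) = 0, giving roots s = 1 and s = (1/14)/(5/9) = 9/70.
Mean offspring μ = 47/126 + 2·5/9 = 187/126 > 1 (supercritical), so q < 1. The extinction probability is the smaller root: q = (1/14)/(5/9) = 9/70.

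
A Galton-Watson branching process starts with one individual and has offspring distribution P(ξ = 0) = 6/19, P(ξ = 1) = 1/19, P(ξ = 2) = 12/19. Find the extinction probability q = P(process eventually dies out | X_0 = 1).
q = 1/2

The pgf is f(s) = 6/19 + 1/19·s + 12/19·s². The extinction probability q is the smallest fixed point of f in [0, 1]. Setting s = f(s):
  12/19·s² + (1/19 − 1)·s + 6/19 = 0
  12/19·s² − (6/19 + 12/19)·s + 6/19 = 0
which factors as (s − 1)·(12/19·s − 6/19) = 0, giving roots s = 1 and s = (6/19)/(12/19) = 1/2.
Mean offspring μ = 1/19 + 2·12/19 = 25/19 > 1 (supercritical), so q < 1. The extinction probability is the smaller root: q = (6/19)/(12/19) = 1/2.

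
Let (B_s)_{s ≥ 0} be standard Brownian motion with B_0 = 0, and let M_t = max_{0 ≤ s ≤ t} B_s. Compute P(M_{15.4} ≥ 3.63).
P(M_{15.4} ≥ 3.63) = 2·P(B_{15.4} ≥ 3.63) = 2(1 − Φ(3.63/√15.4)) ≈ 0.3550

By the reflection principle for Brownian motion, P(M_t ≥ a) = 2 · P(B_t ≥ a) for a ≥ 0. Since B_t ~ N(0, t), P(B_t ≥ 3.63) = 1 − Φ(3.63/√t) = 1 − Φ(3.63/√15.4) = 1 − Φ(0.9250). So
  P(M_{15.4} ≥ 3.63) = 2(1 − Φ(0.9250)) ≈ 0.3550.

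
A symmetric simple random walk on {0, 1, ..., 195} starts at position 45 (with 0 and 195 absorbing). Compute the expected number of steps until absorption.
E[τ | X_0 = 45] = 6750

Let v_k = E[τ | X_0 = k]. Boundary: v_0 = v_195 = 0. Recurrence: v_k = 1 + (v_{k-1} + v_{k+1})/2 for 1 ≤ k ≤ 194. The particular solution to v_k − (v_{k-1} + v_{k+1})/2 = 1 is v_k = −k^2. Adding homogeneous solution A + B k and matching boundaries gives v_k = k (195 − k). Substituting k = 45: v_45 = 45 · 150 = 6750.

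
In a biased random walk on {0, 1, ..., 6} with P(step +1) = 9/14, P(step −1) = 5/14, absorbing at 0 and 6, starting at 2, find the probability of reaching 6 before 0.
P(hit 6 before 0) = (1 − (5/9)^2) / (1 − (5/9)^6) = 6561/9211

Let u_k denote P(reach 6 before 0 | start at k). Boundary: u_0 = 0, u_6 = 1. Recurrence: u_k = 9/14·u_{k+1} + 5/14·u_{k-1} for 1 ≤ k ≤ 5. Try u_k = A + B·r^k with r = q/p = (5/14)/(9/14) = 5/9. Substitution satisfies the recurrence; boundary conditions give:
  u_k = (1 − r^k) / (1 − r^N) = (1 − (5/9)^2) / (1 − (5/9)^6) = 6561/9211.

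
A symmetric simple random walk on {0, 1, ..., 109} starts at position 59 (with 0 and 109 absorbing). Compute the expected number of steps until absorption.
E[τ | X_0 = 59] = 2950

Let v_k = E[τ | X_0 = k]. Boundary: v_0 = v_109 = 0. Recurrence: v_k = 1 + (v_{k-1} + v_{k+1})/2 for 1 ≤ k ≤ 108. The particular solution to v_k − (v_{k-1} + v_{k+1})/2 = 1 is v_k = −k^2. Adding homogeneous solution A + B k and matching boundaries gives v_k = k (109 − k). Substituting k = 59: v_59 = 59 · 50 = 2950.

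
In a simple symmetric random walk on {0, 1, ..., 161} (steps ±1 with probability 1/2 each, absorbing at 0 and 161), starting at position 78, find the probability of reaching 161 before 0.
P(hit 161 before 0) = 78/161

Let u_k = P(hit 161 before 0 | start at k). Then u_0 = 0, u_161 = 1, and u_k = u_{k-1}/2 + u_{k+1}/2 for 1 ≤ k ≤ 160. This harmonic recurrence is solved by u_k = k/161, giving u_78 = 78/161.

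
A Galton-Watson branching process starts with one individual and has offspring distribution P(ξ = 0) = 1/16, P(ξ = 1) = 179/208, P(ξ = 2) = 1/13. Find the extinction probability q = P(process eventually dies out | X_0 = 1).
q = 13/16

The pgf is f(s) = 1/16 + 179/208·s + 1/13·s². The extinction probability q is the smallest fixed point of f in [0, 1]. Setting s = f(s):
  1/13·s² + (179/208 − 1)·s + 1/16 = 0
  1/13·s² − (1/16 + 1/13)·s + 1/16 = 0
which factors as (s − 1)·(1/13·s − 1/16) = 0, giving roots s = 1 and s = (1/16)/(1/13) = 13/16.
Mean offspring μ = 179/208 + 2·1/13 = 211/208 > 1 (supercritical), so q < 1. The extinction probability is the smaller root: q = (1/16)/(1/13) = 13/16.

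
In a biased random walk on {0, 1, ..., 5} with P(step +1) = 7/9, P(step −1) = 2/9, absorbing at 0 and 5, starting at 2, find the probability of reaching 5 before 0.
P(hit 5 before 0) = (1 − (2/7)^2) / (1 − (2/7)^5) = 3087/3355

Let u_k denote P(reach 5 before 0 | start at k). Boundary: u_0 = 0, u_5 = 1. Recurrence: u_k = 7/9·u_{k+1} + 2/9·u_{k-1} for 1 ≤ k ≤ 4. Try u_k = A + B·r^k with r = q/p = (2/9)/(7/9) = 2/7. Substitution satisfies the recurrence; boundary conditions give:
  u_k = (1 − r^k) / (1 − r^N) = (1 − (2/7)^2) / (1 − (2/7)^5) = 3087/3355.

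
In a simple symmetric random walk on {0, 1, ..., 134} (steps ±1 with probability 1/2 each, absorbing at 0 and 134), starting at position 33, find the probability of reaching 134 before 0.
P(hit 134 before 0) = 33/134

Let u_k = P(hit 134 before 0 | start at k). Then u_0 = 0, u_134 = 1, and u_k = u_{k-1}/2 + u_{k+1}/2 for 1 ≤ k ≤ 133. This harmonic recurrence is solved by u_k = k/134, giving u_33 = 33/134.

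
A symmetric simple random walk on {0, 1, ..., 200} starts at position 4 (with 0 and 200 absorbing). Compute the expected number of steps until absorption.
E[τ | X_0 = 4] = 784

Let v_k = E[τ | X_0 = k]. Boundary: v_0 = v_200 = 0. Recurrence: v_k = 1 + (v_{k-1} + v_{k+1})/2 for 1 ≤ k ≤ 199. The particular solution to v_k − (v_{k-1} + v_{k+1})/2 = 1 is v_k = −k^2. Adding homogeneous solution A + B k and matching boundaries gives v_k = k (200 − k). Substituting k = 4: v_4 = 4 · 196 = 784.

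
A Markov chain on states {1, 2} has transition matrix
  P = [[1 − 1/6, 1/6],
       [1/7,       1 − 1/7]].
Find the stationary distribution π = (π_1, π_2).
π_1 = 6/13, π_2 = 7/13

Solve πP = π with π_1 + π_2 = 1. From πP = π: π_1 · (1 − 1/6) + π_2 · 1/7 = π_1 ⇒ π_2 · 1/7 = π_1 · 1/6 ⇒ π_2/π_1 = (1/6)/(1/7) = 7/6. Together with π_1 + π_2 = 1:
  π_1 = (1/7)/(1/6 + 1/7) = (1/7)/(13/42) = 6/13,
  π_2 = (1/6)/(1/6 + 1/7) = (1/6)/(13/42) = 7/13.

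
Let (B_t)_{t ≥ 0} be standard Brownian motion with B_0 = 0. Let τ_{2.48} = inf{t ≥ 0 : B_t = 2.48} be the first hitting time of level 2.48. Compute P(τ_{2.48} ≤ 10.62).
P(τ_{2.48} ≤ 10.62) = 2(1 − Φ(2.48/√10.62)) = 2(1 − Φ(0.7610)) ≈ 0.4467

By the reflection principle for standard BM, P(τ_b ≤ t) = 2 · P(B_t ≥ b). Since B_t ~ N(0, t), P(B_t ≥ 2.48) = 1 − Φ(2.48/√t) = 1 − Φ(2.48/√10.62) = 1 − Φ(0.7610) ≈ 0.22333. Doubling: P(τ_{2.48} ≤ 10.62) ≈ 2 · 0.22333 = 0.44666 ≈ 0.4467.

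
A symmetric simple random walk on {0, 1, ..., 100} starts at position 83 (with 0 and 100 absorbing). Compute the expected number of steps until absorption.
E[τ | X_0 = 83] = 1411

Let v_k = E[τ | X_0 = k]. Boundary: v_0 = v_100 = 0. Recurrence: v_k = 1 + (v_{k-1} + v_{k+1})/2 for 1 ≤ k ≤ 99. The particular solution to v_k − (v_{k-1} + v_{k+1})/2 = 1 is v_k = −k^2. Adding homogeneous solution A + B k and matching boundaries gives v_k = k (100 − k). Substituting k = 83: v_83 = 83 · 17 = 1411.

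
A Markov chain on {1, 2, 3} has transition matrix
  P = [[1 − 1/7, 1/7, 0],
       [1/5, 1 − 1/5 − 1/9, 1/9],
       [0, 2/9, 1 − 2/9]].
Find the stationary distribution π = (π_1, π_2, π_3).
π = (14/29, 10/29, 5/29)

This is a birth-death chain on three states, which satisfies detailed balance: π_1 · P_{12} = π_2 · P_{21} and π_2 · P_{23} = π_3 · P_{32}.
From π_1 · 1/7 = π_2 · 1/5: π_2/π_1 = (1/7)/(1/5) = 5/7.
From π_2 · 1/9 = π_3 · 2/9: π_3/π_2 = (1/9)/(2/9) = 1/2.
Take π_1 proportional to 1; then unnormalized π = (1, 5/7, 5/14). Normalize by dividing by the sum 29/14:
  π = (14/29, 10/29, 5/29).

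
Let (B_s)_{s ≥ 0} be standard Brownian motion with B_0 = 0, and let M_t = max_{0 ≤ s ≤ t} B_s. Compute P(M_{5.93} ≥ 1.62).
P(M_{5.93} ≥ 1.62) = 2·P(B_{5.93} ≥ 1.62) = 2(1 − Φ(1.62/√5.93)) ≈ 0.5059

By the reflection principle for Brownian motion, P(M_t ≥ a) = 2 · P(B_t ≥ a) for a ≥ 0. Since B_t ~ N(0, t), P(B_t ≥ 1.62) = 1 − Φ(1.62/√t) = 1 − Φ(1.62/√5.93) = 1 − Φ(0.6653). So
  P(M_{5.93} ≥ 1.62) = 2(1 − Φ(0.6653)) ≈ 0.5059.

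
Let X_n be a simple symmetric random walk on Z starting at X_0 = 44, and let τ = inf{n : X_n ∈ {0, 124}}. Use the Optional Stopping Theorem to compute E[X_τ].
E[X_τ] = 44

X_n is a martingale and τ is a bounded-mean stopping time (indeed τ is finite a.s. with bounded expectation since the walk is in a bounded region). By the OST, E[X_τ] = E[X_0] = 44. Equivalently: E[X_τ] = 124 · P(hit 124 first) + 0 · P(hit 0 first) = 124 · (44/124) = 44.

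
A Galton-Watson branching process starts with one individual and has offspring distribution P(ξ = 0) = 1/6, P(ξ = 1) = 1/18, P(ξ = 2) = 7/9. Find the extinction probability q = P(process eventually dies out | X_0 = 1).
q = 3/14

The pgf is f(s) = 1/6 + 1/18·s + 7/9·s². The extinction probability q is the smallest fixed point of f in [0, 1]. Setting s = f(s):
  7/9·s² + (1/18 − 1)·s + 1/6 = 0
  7/9·s² − (1/6 + 7/9)·s + 1/6 = 0
which factors as (s − 1)·(7/9·s − 1/6) = 0, giving roots s = 1 and s = (1/6)/(7/9) = 3/14.
Mean offspring μ = 1/18 + 2·7/9 = 29/18 > 1 (supercritical), so q < 1. The extinction probability is the smaller root: q = (1/6)/(7/9) = 3/14.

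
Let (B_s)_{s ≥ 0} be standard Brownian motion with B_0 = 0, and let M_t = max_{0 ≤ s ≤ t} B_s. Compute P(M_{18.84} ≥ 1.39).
P(M_{18.84} ≥ 1.39) = 2·P(B_{18.84} ≥ 1.39) = 2(1 − Φ(1.39/√18.84)) ≈ 0.7488

By the reflection principle for Brownian motion, P(M_t ≥ a) = 2 · P(B_t ≥ a) for a ≥ 0. Since B_t ~ N(0, t), P(B_t ≥ 1.39) = 1 − Φ(1.39/√t) = 1 − Φ(1.39/√18.84) = 1 − Φ(0.3202). So
  P(M_{18.84} ≥ 1.39) = 2(1 − Φ(0.3202)) ≈ 0.7488.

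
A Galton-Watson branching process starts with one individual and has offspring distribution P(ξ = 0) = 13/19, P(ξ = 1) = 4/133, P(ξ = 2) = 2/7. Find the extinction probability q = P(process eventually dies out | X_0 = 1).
q = 1

Mean offspring μ = 0·13/19 + 1·4/133 + 2·2/7 = 80/133 ≤ 1. For μ ≤ 1 with offspring not concentrated at 1, the Galton-Watson process goes extinct almost surely, so q = 1.
(Algebraic check: The pgf is f(s) = 13/19 + 4/133·s + 2/7·s². The extinction probability q is the smallest fixed point of f in [0, 1]. Setting s = f(s):
  2/7·s² + (4/133 − 1)·s + 13/19 = 0
  2/7·s² − (13/19 + 2/7)·s + 13/19 = 0
which factors as (s − 1)·(2/7·s − 13/19) = 0, giving roots s = 1 and s = (13/19)/(2/7) = 91/38. Since 91/38 ≥ 1, the smallest root in [0, 1] is s = 1.)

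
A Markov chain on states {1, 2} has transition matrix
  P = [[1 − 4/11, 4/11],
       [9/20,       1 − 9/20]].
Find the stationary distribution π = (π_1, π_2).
π_1 = 99/179, π_2 = 80/179

Solve πP = π with π_1 + π_2 = 1. From πP = π: π_1 · (1 − 4/11) + π_2 · 9/20 = π_1 ⇒ π_2 · 9/20 = π_1 · 4/11 ⇒ π_2/π_1 = (4/11)/(9/20) = 80/99. Together with π_1 + π_2 = 1:
  π_1 = (9/20)/(4/11 + 9/20) = (9/20)/(179/220) = 99/179,
  π_2 = (4/11)/(4/11 + 9/20) = (4/11)/(179/220) = 80/179.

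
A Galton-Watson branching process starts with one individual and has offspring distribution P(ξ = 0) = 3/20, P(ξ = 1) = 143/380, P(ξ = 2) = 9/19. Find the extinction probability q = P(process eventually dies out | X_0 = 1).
q = 19/60

The pgf is f(s) = 3/20 + 143/380·s + 9/19·s². The extinction probability q is the smallest fixed point of f in [0, 1]. Setting s = f(s):
  9/19·s² + (143/380 − 1)·s + 3/20 = 0
  9/19·s² − (3/20 + 9/19)·s + 3/20 = 0
which factors as (s − 1)·(9/19·s − 3/20) = 0, giving roots s = 1 and s = (3/20)/(9/19) = 19/60.
Mean offspring μ = 143/380 + 2·9/19 = 503/380 > 1 (supercritical), so q < 1. The extinction probability is the smaller root: q = (3/20)/(9/19) = 19/60.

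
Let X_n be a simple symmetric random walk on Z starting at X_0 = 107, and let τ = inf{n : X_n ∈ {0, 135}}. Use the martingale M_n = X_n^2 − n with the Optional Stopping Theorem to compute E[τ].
E[τ] = 2996

M_n = X_n^2 − n is a martingale (since E[X_{n+1}^2 | F_n] = X_n^2 + 1). By OST (τ has finite mean in a bounded region), E[M_τ] = E[M_0] = X_0^2 − 0 = 107^2 = 11449. Also E[M_τ] = E[X_τ^2] − E[τ]. The walk exits at 0 or 135, with P(hit 135 first) = 107/135, so E[X_τ^2] = 135^2 · 107/135 + 0 = 14445. Thus E[τ] = E[X_τ^2] − E[M_τ] = 14445 − 11449 = 2996 = 107(135 − 107) = 2996.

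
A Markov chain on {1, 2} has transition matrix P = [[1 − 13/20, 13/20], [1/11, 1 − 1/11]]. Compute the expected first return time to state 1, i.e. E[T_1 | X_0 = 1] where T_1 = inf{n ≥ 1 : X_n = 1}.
E[T_1 | X_0 = 1] = 1/π_1 = 163/20

For an irreducible recurrent Markov chain with stationary distribution π, E[T_i | X_0 = i] = 1/π_i (Kac's formula). Here π_1 = (1/11)/(13/20 + 1/11) = (1/11)/(163/220) = 20/163, so E[T_1 | X_0 = 1] = 1/π_1 = (13/20 + 1/11)/(1/11) = (163/220)/(1/11) = 163/20.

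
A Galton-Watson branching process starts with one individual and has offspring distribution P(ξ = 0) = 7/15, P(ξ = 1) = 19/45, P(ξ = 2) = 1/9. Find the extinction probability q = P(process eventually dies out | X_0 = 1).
q = 1

Mean offspring μ = 0·7/15 + 1·19/45 + 2·1/9 = 29/45 ≤ 1. For μ ≤ 1 with offspring not concentrated at 1, the Galton-Watson process goes extinct almost surely, so q = 1.
(Algebraic check: The pgf is f(s) = 7/15 + 19/45·s + 1/9·s². The extinction probability q is the smallest fixed point of f in [0, 1]. Setting s = f(s):
  1/9·s² + (19/45 − 1)·s + 7/15 = 0
  1/9·s² − (7/15 + 1/9)·s + 7/15 = 0
which factors as (s − 1)·(1/9·s − 7/15) = 0, giving roots s = 1 and s = (7/15)/(1/9) = 21/5. Since 21/5 ≥ 1, the smallest root in [0, 1] is s = 1.)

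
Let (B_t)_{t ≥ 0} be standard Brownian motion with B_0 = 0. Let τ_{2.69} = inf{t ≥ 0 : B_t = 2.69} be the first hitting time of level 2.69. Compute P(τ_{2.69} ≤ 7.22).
P(τ_{2.69} ≤ 7.22) = 2(1 − Φ(2.69/√7.22)) = 2(1 − Φ(1.0011)) ≈ 0.3168

By the reflection principle for standard BM, P(τ_b ≤ t) = 2 · P(B_t ≥ b). Since B_t ~ N(0, t), P(B_t ≥ 2.69) = 1 − Φ(2.69/√t) = 1 − Φ(2.69/√7.22) = 1 − Φ(1.0011) ≈ 0.15839. Doubling: P(τ_{2.69} ≤ 7.22) ≈ 2 · 0.15839 = 0.31678 ≈ 0.3168.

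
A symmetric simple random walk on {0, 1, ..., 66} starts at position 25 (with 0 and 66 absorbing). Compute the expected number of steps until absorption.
E[τ | X_0 = 25] = 1025

Let v_k = E[τ | X_0 = k]. Boundary: v_0 = v_66 = 0. Recurrence: v_k = 1 + (v_{k-1} + v_{k+1})/2 for 1 ≤ k ≤ 65. The particular solution to v_k − (v_{k-1} + v_{k+1})/2 = 1 is v_k = −k^2. Adding homogeneous solution A + B k and matching boundaries gives v_k = k (66 − k). Substituting k = 25: v_25 = 25 · 41 = 1025.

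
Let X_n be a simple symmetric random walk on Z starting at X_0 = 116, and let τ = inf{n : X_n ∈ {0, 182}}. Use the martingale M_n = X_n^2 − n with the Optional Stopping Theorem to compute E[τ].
E[τ] = 7656

M_n = X_n^2 − n is a martingale (since E[X_{n+1}^2 | F_n] = X_n^2 + 1). By OST (τ has finite mean in a bounded region), E[M_τ] = E[M_0] = X_0^2 − 0 = 116^2 = 13456. Also E[M_τ] = E[X_τ^2] − E[τ]. The walk exits at 0 or 182, with P(hit 182 first) = 116/182, so E[X_τ^2] = 182^2 · 116/182 + 0 = 21112. Thus E[τ] = E[X_τ^2] − E[M_τ] = 21112 − 13456 = 7656 = 116(182 − 116) = 7656.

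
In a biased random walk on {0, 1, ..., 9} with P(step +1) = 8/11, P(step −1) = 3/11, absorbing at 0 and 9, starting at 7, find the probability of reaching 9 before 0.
P(hit 9 before 0) = (1 − (3/8)^7) / (1 − (3/8)^9) = 26815552/26839609

Let u_k denote P(reach 9 before 0 | start at k). Boundary: u_0 = 0, u_9 = 1. Recurrence: u_k = 8/11·u_{k+1} + 3/11·u_{k-1} for 1 ≤ k ≤ 8. Try u_k = A + B·r^k with r = q/p = (3/11)/(8/11) = 3/8. Substitution satisfies the recurrence; boundary conditions give:
  u_k = (1 − r^k) / (1 − r^N) = (1 − (3/8)^7) / (1 − (3/8)^9) = 26815552/26839609.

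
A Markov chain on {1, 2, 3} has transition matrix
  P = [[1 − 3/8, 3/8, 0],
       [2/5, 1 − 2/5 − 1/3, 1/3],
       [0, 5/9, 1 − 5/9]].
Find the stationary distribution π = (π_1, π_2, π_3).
π = (2/5, 3/8, 9/40)

This is a birth-death chain on three states, which satisfies detailed balance: π_1 · P_{12} = π_2 · P_{21} and π_2 · P_{23} = π_3 · P_{32}.
From π_1 · 3/8 = π_2 · 2/5: π_2/π_1 = (3/8)/(2/5) = 15/16.
From π_2 · 1/3 = π_3 · 5/9: π_3/π_2 = (1/3)/(5/9) = 3/5.
Take π_1 proportional to 1; then unnormalized π = (1, 15/16, 9/16). Normalize by dividing by the sum 5/2:
  π = (2/5, 3/8, 9/40).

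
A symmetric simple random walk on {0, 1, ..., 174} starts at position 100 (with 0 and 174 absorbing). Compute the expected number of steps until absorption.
E[τ | X_0 = 100] = 7400

Let v_k = E[τ | X_0 = k]. Boundary: v_0 = v_174 = 0. Recurrence: v_k = 1 + (v_{k-1} + v_{k+1})/2 for 1 ≤ k ≤ 173. The particular solution to v_k − (v_{k-1} + v_{k+1})/2 = 1 is v_k = −k^2. Adding homogeneous solution A + B k and matching boundaries gives v_k = k (174 − k). Substituting k = 100: v_100 = 100 · 74 = 7400.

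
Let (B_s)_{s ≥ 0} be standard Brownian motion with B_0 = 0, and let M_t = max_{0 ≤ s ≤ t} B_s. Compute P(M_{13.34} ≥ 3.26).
P(M_{13.34} ≥ 3.26) = 2·P(B_{13.34} ≥ 3.26) = 2(1 − Φ(3.26/√13.34)) ≈ 0.3721

By the reflection principle for Brownian motion, P(M_t ≥ a) = 2 · P(B_t ≥ a) for a ≥ 0. Since B_t ~ N(0, t), P(B_t ≥ 3.26) = 1 − Φ(3.26/√t) = 1 − Φ(3.26/√13.34) = 1 − Φ(0.8926). So
  P(M_{13.34} ≥ 3.26) = 2(1 − Φ(0.8926)) ≈ 0.3721.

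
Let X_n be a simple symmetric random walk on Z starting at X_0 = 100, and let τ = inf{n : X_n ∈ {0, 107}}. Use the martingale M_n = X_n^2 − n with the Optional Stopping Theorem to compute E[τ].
E[τ] = 700

M_n = X_n^2 − n is a martingale (since E[X_{n+1}^2 | F_n] = X_n^2 + 1). By OST (τ has finite mean in a bounded region), E[M_τ] = E[M_0] = X_0^2 − 0 = 100^2 = 10000. Also E[M_τ] = E[X_τ^2] − E[τ]. The walk exits at 0 or 107, with P(hit 107 first) = 100/107, so E[X_τ^2] = 107^2 · 100/107 + 0 = 10700. Thus E[τ] = E[X_τ^2] − E[M_τ] = 10700 − 10000 = 700 = 100(107 − 100) = 700.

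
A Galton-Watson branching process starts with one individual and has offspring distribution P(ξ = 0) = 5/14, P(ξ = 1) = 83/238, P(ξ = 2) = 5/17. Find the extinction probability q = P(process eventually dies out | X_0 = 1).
q = 1

Mean offspring μ = 0·5/14 + 1·83/238 + 2·5/17 = 223/238 ≤ 1. For μ ≤ 1 with offspring not concentrated at 1, the Galton-Watson process goes extinct almost surely, so q = 1.
(Algebraic check: The pgf is f(s) = 5/14 + 83/238·s + 5/17·s². The extinction probability q is the smallest fixed point of f in [0, 1]. Setting s = f(s):
  5/17·s² + (83/238 − 1)·s + 5/14 = 0
  5/17·s² − (5/14 + 5/17)·s + 5/14 = 0
which factors as (s − 1)·(5/17·s − 5/14) = 0, giving roots s = 1 and s = (5/14)/(5/17) = 17/14. Since 17/14 ≥ 1, the smallest root in [0, 1] is s = 1.)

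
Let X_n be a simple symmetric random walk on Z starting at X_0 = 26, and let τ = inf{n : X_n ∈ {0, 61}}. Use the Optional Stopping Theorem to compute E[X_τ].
E[X_τ] = 26

X_n is a martingale and τ is a bounded-mean stopping time (indeed τ is finite a.s. with bounded expectation since the walk is in a bounded region). By the OST, E[X_τ] = E[X_0] = 26. Equivalently: E[X_τ] = 61 · P(hit 61 first) + 0 · P(hit 0 first) = 61 · (26/61) = 26.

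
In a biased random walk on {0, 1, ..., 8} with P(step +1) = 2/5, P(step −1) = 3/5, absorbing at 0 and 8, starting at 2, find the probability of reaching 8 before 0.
P(hit 8 before 0) = (1 − (3/2)^2) / (1 − (3/2)^8) = 64/1261

Let u_k denote P(reach 8 before 0 | start at k). Boundary: u_0 = 0, u_8 = 1. Recurrence: u_k = 2/5·u_{k+1} + 3/5·u_{k-1} for 1 ≤ k ≤ 7. Try u_k = A + B·r^k with r = q/p = (3/5)/(2/5) = 3/2. Substitution satisfies the recurrence; boundary conditions give:
  u_k = (1 − r^k) / (1 − r^N) = (1 − (3/2)^2) / (1 − (3/2)^8) = 64/1261.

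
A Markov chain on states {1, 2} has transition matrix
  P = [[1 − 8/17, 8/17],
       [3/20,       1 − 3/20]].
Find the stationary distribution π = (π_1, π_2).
π_1 = 51/211, π_2 = 160/211

Solve πP = π with π_1 + π_2 = 1. From πP = π: π_1 · (1 − 8/17) + π_2 · 3/20 = π_1 ⇒ π_2 · 3/20 = π_1 · 8/17 ⇒ π_2/π_1 = (8/17)/(3/20) = 160/51. Together with π_1 + π_2 = 1:
  π_1 = (3/20)/(8/17 + 3/20) = (3/20)/(211/340) = 51/211,
  π_2 = (8/17)/(8/17 + 3/20) = (8/17)/(211/340) = 160/211.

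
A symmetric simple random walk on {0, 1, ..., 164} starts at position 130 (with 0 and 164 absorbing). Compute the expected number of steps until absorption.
E[τ | X_0 = 130] = 4420

Let v_k = E[τ | X_0 = k]. Boundary: v_0 = v_164 = 0. Recurrence: v_k = 1 + (v_{k-1} + v_{k+1})/2 for 1 ≤ k ≤ 163. The particular solution to v_k − (v_{k-1} + v_{k+1})/2 = 1 is v_k = −k^2. Adding homogeneous solution A + B k and matching boundaries gives v_k = k (164 − k). Substituting k = 130: v_130 = 130 · 34 = 4420.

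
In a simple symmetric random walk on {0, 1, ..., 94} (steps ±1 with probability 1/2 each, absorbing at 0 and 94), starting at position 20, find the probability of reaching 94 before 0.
P(hit 94 before 0) = 20/94 = 10/47

Let u_k = P(hit 94 before 0 | start at k). Then u_0 = 0, u_94 = 1, and u_k = u_{k-1}/2 + u_{k+1}/2 for 1 ≤ k ≤ 93. This harmonic recurrence is solved by u_k = k/94, giving u_20 = 20/94 = 10/47.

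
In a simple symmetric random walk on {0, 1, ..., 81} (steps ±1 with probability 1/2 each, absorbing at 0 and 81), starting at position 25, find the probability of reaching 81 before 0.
P(hit 81 before 0) = 25/81

Let u_k = P(hit 81 before 0 | start at k). Then u_0 = 0, u_81 = 1, and u_k = u_{k-1}/2 + u_{k+1}/2 for 1 ≤ k ≤ 80. This harmonic recurrence is solved by u_k = k/81, giving u_25 = 25/81.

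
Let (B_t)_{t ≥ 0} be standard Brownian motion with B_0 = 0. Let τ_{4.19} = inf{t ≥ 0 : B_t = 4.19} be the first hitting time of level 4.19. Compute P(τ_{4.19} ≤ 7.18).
P(τ_{4.19} ≤ 7.18) = 2(1 − Φ(4.19/√7.18)) = 2(1 − Φ(1.5637)) ≈ 0.1179

By the reflection principle for standard BM, P(τ_b ≤ t) = 2 · P(B_t ≥ b). Since B_t ~ N(0, t), P(B_t ≥ 4.19) = 1 − Φ(4.19/√t) = 1 − Φ(4.19/√7.18) = 1 − Φ(1.5637) ≈ 0.05894. Doubling: P(τ_{4.19} ≤ 7.18) ≈ 2 · 0.05894 = 0.11788 ≈ 0.1179.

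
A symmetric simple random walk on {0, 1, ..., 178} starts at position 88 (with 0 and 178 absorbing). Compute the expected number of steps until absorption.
E[τ | X_0 = 88] = 7920

Let v_k = E[τ | X_0 = k]. Boundary: v_0 = v_178 = 0. Recurrence: v_k = 1 + (v_{k-1} + v_{k+1})/2 for 1 ≤ k ≤ 177. The particular solution to v_k − (v_{k-1} + v_{k+1})/2 = 1 is v_k = −k^2. Adding homogeneous solution A + B k and matching boundaries gives v_k = k (178 − k). Substituting k = 88: v_88 = 88 · 90 = 7920.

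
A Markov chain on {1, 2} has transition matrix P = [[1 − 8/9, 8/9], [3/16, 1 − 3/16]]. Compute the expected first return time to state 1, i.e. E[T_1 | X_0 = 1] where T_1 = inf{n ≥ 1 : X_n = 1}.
E[T_1 | X_0 = 1] = 1/π_1 = 155/27

For an irreducible recurrent Markov chain with stationary distribution π, E[T_i | X_0 = i] = 1/π_i (Kac's formula). Here π_1 = (3/16)/(8/9 + 3/16) = (3/16)/(155/144) = 27/155, so E[T_1 | X_0 = 1] = 1/π_1 = (8/9 + 3/16)/(3/16) = (155/144)/(3/16) = 155/27.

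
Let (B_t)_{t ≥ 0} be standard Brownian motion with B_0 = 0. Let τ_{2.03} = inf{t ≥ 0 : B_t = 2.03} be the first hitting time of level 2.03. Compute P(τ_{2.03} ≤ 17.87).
P(τ_{2.03} ≤ 17.87) = 2(1 − Φ(2.03/√17.87)) = 2(1 − Φ(0.4802)) ≈ 0.6311

By the reflection principle for standard BM, P(τ_b ≤ t) = 2 · P(B_t ≥ b). Since B_t ~ N(0, t), P(B_t ≥ 2.03) = 1 − Φ(2.03/√t) = 1 − Φ(2.03/√17.87) = 1 − Φ(0.4802) ≈ 0.31554. Doubling: P(τ_{2.03} ≤ 17.87) ≈ 2 · 0.31554 = 0.63108 ≈ 0.6311.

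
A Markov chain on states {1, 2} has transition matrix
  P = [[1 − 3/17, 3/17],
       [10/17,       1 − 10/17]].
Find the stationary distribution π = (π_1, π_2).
π_1 = 10/13, π_2 = 3/13

Solve πP = π with π_1 + π_2 = 1. From πP = π: π_1 · (1 − 3/17) + π_2 · 10/17 = π_1 ⇒ π_2 · 10/17 = π_1 · 3/17 ⇒ π_2/π_1 = (3/17)/(10/17) = 3/10. Together with π_1 + π_2 = 1:
  π_1 = (10/17)/(3/17 + 10/17) = (10/17)/(13/17) = 10/13,
  π_2 = (3/17)/(3/17 + 10/17) = (3/17)/(13/17) = 3/13.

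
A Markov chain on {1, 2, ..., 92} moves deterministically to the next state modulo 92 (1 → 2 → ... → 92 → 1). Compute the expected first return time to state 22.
E[T_22 | X_0 = 22] = 92

The chain cycles deterministically, so starting at state 22 it returns in exactly 92 steps. Equivalently, the stationary distribution is uniform π_j = 1/92 for every state j, so by Kac's formula E[T_22] = 1/π_22 = 92.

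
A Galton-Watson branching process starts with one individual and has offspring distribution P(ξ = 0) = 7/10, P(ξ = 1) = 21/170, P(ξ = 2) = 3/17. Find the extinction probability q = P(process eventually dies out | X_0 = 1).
q = 1

Mean offspring μ = 0·7/10 + 1·21/170 + 2·3/17 = 81/170 ≤ 1. For μ ≤ 1 with offspring not concentrated at 1, the Galton-Watson process goes extinct almost surely, so q = 1.
(Algebraic check: The pgf is f(s) = 7/10 + 21/170·s + 3/17·s². The extinction probability q is the smallest fixed point of f in [0, 1]. Setting s = f(s):
  3/17·s² + (21/170 − 1)·s + 7/10 = 0
  3/17·s² − (7/10 + 3/17)·s + 7/10 = 0
which factors as (s − 1)·(3/17·s − 7/10) = 0, giving roots s = 1 and s = (7/10)/(3/17) = 119/30. Since 119/30 ≥ 1, the smallest root in [0, 1] is s = 1.)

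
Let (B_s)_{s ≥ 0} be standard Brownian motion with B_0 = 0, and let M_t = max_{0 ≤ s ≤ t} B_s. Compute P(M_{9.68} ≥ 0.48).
P(M_{9.68} ≥ 0.48) = 2·P(B_{9.68} ≥ 0.48) = 2(1 − Φ(0.48/√9.68)) ≈ 0.8774

By the reflection principle for Brownian motion, P(M_t ≥ a) = 2 · P(B_t ≥ a) for a ≥ 0. Since B_t ~ N(0, t), P(B_t ≥ 0.48) = 1 − Φ(0.48/√t) = 1 − Φ(0.48/√9.68) = 1 − Φ(0.1543). So
  P(M_{9.68} ≥ 0.48) = 2(1 − Φ(0.1543)) ≈ 0.8774.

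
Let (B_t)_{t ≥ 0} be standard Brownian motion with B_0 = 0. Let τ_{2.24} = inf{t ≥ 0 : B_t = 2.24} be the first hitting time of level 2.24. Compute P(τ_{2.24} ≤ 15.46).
P(τ_{2.24} ≤ 15.46) = 2(1 − Φ(2.24/√15.46)) = 2(1 − Φ(0.5697)) ≈ 0.5689

By the reflection principle for standard BM, P(τ_b ≤ t) = 2 · P(B_t ≥ b). Since B_t ~ N(0, t), P(B_t ≥ 2.24) = 1 − Φ(2.24/√t) = 1 − Φ(2.24/√15.46) = 1 − Φ(0.5697) ≈ 0.28444. Doubling: P(τ_{2.24} ≤ 15.46) ≈ 2 · 0.28444 = 0.56888 ≈ 0.5689.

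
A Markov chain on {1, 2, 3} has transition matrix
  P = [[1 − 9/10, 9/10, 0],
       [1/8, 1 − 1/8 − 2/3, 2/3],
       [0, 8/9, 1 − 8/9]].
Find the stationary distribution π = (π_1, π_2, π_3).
π = (5/68, 9/17, 27/68)

This is a birth-death chain on three states, which satisfies detailed balance: π_1 · P_{12} = π_2 · P_{21} and π_2 · P_{23} = π_3 · P_{32}.
From π_1 · 9/10 = π_2 · 1/8: π_2/π_1 = (9/10)/(1/8) = 36/5.
From π_2 · 2/3 = π_3 · 8/9: π_3/π_2 = (2/3)/(8/9) = 3/4.
Take π_1 proportional to 1; then unnormalized π = (1, 36/5, 27/5). Normalize by dividing by the sum 68/5:
  π = (5/68, 9/17, 27/68).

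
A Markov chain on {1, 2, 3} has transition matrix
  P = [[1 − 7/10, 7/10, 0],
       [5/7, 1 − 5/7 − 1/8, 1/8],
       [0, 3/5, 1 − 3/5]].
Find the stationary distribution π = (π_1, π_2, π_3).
π = (1200/2621, 1176/2621, 245/2621)

This is a birth-death chain on three states, which satisfies detailed balance: π_1 · P_{12} = π_2 · P_{21} and π_2 · P_{23} = π_3 · P_{32}.
From π_1 · 7/10 = π_2 · 5/7: π_2/π_1 = (7/10)/(5/7) = 49/50.
From π_2 · 1/8 = π_3 · 3/5: π_3/π_2 = (1/8)/(3/5) = 5/24.
Take π_1 proportional to 1; then unnormalized π = (1, 49/50, 49/240). Normalize by dividing by the sum 2621/1200:
  π = (1200/2621, 1176/2621, 245/2621).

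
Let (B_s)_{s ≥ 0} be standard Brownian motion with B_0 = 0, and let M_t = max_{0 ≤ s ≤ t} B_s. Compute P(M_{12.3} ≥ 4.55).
P(M_{12.3} ≥ 4.55) = 2·P(B_{12.3} ≥ 4.55) = 2(1 − Φ(4.55/√12.3)) ≈ 0.1945

By the reflection principle for Brownian motion, P(M_t ≥ a) = 2 · P(B_t ≥ a) for a ≥ 0. Since B_t ~ N(0, t), P(B_t ≥ 4.55) = 1 − Φ(4.55/√t) = 1 − Φ(4.55/√12.3) = 1 − Φ(1.2974). So
  P(M_{12.3} ≥ 4.55) = 2(1 − Φ(1.2974)) ≈ 0.1945.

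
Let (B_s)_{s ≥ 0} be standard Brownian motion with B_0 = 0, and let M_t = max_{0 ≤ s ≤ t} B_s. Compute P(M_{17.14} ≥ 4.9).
P(M_{17.14} ≥ 4.9) = 2·P(B_{17.14} ≥ 4.9) = 2(1 − Φ(4.9/√17.14)) ≈ 0.2366

By the reflection principle for Brownian motion, P(M_t ≥ a) = 2 · P(B_t ≥ a) for a ≥ 0. Since B_t ~ N(0, t), P(B_t ≥ 4.9) = 1 − Φ(4.9/√t) = 1 − Φ(4.9/√17.14) = 1 − Φ(1.1836). So
  P(M_{17.14} ≥ 4.9) = 2(1 − Φ(1.1836)) ≈ 0.2366.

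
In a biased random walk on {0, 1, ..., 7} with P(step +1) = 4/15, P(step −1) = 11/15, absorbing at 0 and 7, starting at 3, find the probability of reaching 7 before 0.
P(hit 7 before 0) = (1 − (11/4)^3) / (1 − (11/4)^7) = 46336/2781541

Let u_k denote P(reach 7 before 0 | start at k). Boundary: u_0 = 0, u_7 = 1. Recurrence: u_k = 4/15·u_{k+1} + 11/15·u_{k-1} for 1 ≤ k ≤ 6. Try u_k = A + B·r^k with r = q/p = (11/15)/(4/15) = 11/4. Substitution satisfies the recurrence; boundary conditions give:
  u_k = (1 − r^k) / (1 − r^N) = (1 − (11/4)^3) / (1 − (11/4)^7) = 46336/2781541.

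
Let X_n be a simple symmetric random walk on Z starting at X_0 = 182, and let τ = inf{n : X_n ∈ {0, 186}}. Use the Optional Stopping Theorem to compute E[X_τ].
E[X_τ] = 182

X_n is a martingale and τ is a bounded-mean stopping time (indeed τ is finite a.s. with bounded expectation since the walk is in a bounded region). By the OST, E[X_τ] = E[X_0] = 182. Equivalently: E[X_τ] = 186 · P(hit 186 first) + 0 · P(hit 0 first) = 186 · (182/186) = 182.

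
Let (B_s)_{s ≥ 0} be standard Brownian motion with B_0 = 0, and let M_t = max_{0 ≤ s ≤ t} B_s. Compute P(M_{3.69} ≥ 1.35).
P(M_{3.69} ≥ 1.35) = 2·P(B_{3.69} ≥ 1.35) = 2(1 − Φ(1.35/√3.69)) ≈ 0.4822

By the reflection principle for Brownian motion, P(M_t ≥ a) = 2 · P(B_t ≥ a) for a ≥ 0. Since B_t ~ N(0, t), P(B_t ≥ 1.35) = 1 − Φ(1.35/√t) = 1 − Φ(1.35/√3.69) = 1 − Φ(0.7028). So
  P(M_{3.69} ≥ 1.35) = 2(1 − Φ(0.7028)) ≈ 0.4822.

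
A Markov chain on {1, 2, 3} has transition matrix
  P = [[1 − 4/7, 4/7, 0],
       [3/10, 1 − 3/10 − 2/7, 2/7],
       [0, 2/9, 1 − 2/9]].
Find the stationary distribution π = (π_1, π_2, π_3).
π = (147/787, 280/787, 360/787)

This is a birth-death chain on three states, which satisfies detailed balance: π_1 · P_{12} = π_2 · P_{21} and π_2 · P_{23} = π_3 · P_{32}.
From π_1 · 4/7 = π_2 · 3/10: π_2/π_1 = (4/7)/(3/10) = 40/21.
From π_2 · 2/7 = π_3 · 2/9: π_3/π_2 = (2/7)/(2/9) = 9/7.
Take π_1 proportional to 1; then unnormalized π = (1, 40/21, 120/49). Normalize by dividing by the sum 787/147:
  π = (147/787, 280/787, 360/787).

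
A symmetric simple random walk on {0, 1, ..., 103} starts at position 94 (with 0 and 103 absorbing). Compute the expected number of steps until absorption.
E[τ | X_0 = 94] = 846

Let v_k = E[τ | X_0 = k]. Boundary: v_0 = v_103 = 0. Recurrence: v_k = 1 + (v_{k-1} + v_{k+1})/2 for 1 ≤ k ≤ 102. The particular solution to v_k − (v_{k-1} + v_{k+1})/2 = 1 is v_k = −k^2. Adding homogeneous solution A + B k and matching boundaries gives v_k = k (103 − k). Substituting k = 94: v_94 = 94 · 9 = 846.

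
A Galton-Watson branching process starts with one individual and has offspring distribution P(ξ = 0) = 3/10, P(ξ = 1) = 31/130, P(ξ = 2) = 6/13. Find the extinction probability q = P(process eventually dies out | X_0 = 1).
q = 13/20

The pgf is f(s) = 3/10 + 31/130·s + 6/13·s². The extinction probability q is the smallest fixed point of f in [0, 1]. Setting s = f(s):
  6/13·s² + (31/130 − 1)·s + 3/10 = 0
  6/13·s² − (3/10 + 6/13)·s + 3/10 = 0
which factors as (s − 1)·(6/13·s − 3/10) = 0, giving roots s = 1 and s = (3/10)/(6/13) = 13/20.
Mean offspring μ = 31/130 + 2·6/13 = 151/130 > 1 (supercritical), so q < 1. The extinction probability is the smaller root: q = (3/10)/(6/13) = 13/20.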